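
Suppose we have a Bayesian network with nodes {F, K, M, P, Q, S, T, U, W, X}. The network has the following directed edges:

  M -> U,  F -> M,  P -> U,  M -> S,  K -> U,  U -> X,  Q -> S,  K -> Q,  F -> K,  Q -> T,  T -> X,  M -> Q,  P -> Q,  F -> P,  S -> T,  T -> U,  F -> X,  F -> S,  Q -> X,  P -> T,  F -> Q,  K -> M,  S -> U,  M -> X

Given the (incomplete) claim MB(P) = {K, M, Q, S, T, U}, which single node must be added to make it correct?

F

By definition, MB(P) is built from P's parents, P's children, and the co-parents of P.
P has parent F.
Ch(P) = {Q, T, U}.
Parents of each child, excluding P:
  parents(Q) \ {P} = {F, K, M}.
  T's other parents are Q, S.
  U also has parents K, M, S, T.
MB(P) = {F, K, M, Q, S, T, U}.
Comparing with the claimed set, F is missing.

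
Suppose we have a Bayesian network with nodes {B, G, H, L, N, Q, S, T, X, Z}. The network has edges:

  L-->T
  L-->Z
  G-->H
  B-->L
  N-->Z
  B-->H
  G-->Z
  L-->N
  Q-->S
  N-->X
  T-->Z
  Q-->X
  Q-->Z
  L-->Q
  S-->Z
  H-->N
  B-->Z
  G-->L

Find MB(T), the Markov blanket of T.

Pa(T) = {L}.
Children of T: Z.
For each child, the remaining parents (spouses of T):
  Z also has parents B, G, L, N, Q, S.
MB(T) = {B, G, L, N, Q, S, Z}.

{B, G, L, N, Q, S, Z}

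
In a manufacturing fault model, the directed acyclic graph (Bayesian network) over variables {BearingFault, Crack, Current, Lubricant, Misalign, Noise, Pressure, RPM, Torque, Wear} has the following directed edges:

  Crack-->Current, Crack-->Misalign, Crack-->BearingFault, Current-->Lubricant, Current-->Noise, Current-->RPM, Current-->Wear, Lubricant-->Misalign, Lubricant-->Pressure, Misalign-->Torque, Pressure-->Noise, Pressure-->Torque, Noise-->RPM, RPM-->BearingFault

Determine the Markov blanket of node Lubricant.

{Crack, Current, Misalign, Pressure}

By definition, MB(Lubricant) is built from Lubricant's parents, Lubricant's children, and the co-parents of Lubricant.
Pa(Lubricant) = {Current}.
Ch(Lubricant) = {Misalign, Pressure}.
Co-parents of Lubricant (other parents of its children):
  Misalign's other parent is Crack.
  Pressure has no other parent.
MB(Lubricant) = {Crack, Current, Misalign, Pressure}.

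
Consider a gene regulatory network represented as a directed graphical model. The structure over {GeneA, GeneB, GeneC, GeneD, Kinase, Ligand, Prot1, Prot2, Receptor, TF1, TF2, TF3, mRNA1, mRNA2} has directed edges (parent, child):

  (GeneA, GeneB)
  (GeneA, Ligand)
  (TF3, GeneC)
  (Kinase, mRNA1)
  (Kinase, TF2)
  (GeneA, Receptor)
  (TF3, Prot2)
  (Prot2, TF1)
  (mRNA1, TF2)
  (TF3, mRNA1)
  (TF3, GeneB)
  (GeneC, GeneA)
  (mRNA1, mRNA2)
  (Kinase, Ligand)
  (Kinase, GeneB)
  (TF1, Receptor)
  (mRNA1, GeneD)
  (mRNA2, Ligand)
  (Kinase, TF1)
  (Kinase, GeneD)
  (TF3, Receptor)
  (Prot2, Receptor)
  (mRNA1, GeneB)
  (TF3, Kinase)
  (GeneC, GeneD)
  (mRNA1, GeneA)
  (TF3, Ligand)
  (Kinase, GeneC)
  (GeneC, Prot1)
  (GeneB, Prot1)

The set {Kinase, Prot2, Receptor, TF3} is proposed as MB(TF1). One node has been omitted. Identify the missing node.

Recall MB(v) = parents ∪ children ∪ spouses, where spouses are the other parents of v's children.
Children of TF1: Receptor.
TF1 has parents Kinase, Prot2.
Parents of each child, excluding TF1:
  Receptor: GeneA, Prot2, TF3
MB(TF1) = {GeneA, Kinase, Prot2, Receptor, TF3}.
Comparing with the claimed set, GeneA is missing.

GeneA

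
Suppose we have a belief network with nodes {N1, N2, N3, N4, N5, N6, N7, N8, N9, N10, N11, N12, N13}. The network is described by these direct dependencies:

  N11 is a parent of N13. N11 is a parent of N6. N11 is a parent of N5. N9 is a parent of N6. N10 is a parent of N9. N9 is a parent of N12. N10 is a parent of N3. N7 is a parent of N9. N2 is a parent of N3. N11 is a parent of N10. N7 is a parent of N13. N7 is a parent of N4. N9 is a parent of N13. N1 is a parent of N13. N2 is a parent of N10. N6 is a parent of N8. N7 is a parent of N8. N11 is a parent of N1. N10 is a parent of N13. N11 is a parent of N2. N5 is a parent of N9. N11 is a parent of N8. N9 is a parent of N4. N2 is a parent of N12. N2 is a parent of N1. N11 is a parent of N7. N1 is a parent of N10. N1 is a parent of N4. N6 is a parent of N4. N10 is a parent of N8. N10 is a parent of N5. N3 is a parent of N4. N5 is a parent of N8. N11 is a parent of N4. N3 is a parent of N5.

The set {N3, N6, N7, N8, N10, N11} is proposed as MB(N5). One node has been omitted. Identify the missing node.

Children of N5: N8, N9.
Parents of N5: N3, N10, N11.
Co-parents of N5 (other parents of its children):
  N9: N7, N10
  N8: N6, N7, N10, N11
MB(N5) = {N3, N6, N7, N8, N9, N10, N11}.
Comparing with the claimed set, N9 is missing.

N9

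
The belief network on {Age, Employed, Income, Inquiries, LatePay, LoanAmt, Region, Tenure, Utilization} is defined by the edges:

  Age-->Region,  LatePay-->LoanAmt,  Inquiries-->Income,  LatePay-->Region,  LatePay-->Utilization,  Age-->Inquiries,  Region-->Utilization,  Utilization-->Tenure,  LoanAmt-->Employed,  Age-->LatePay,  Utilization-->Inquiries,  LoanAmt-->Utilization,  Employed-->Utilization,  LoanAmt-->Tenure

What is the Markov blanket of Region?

A node's Markov blanket = Pa ∪ Ch ∪ (parents of Ch other than the node itself).
Parents of Region: Age, LatePay.
Region's children: Utilization.
For each child, the remaining parents (spouses of Region):
  Utilization: Employed, LatePay, LoanAmt
Taking the union gives {Age, Employed, LatePay, LoanAmt, Utilization}.

{Age, Employed, LatePay, LoanAmt, Utilization}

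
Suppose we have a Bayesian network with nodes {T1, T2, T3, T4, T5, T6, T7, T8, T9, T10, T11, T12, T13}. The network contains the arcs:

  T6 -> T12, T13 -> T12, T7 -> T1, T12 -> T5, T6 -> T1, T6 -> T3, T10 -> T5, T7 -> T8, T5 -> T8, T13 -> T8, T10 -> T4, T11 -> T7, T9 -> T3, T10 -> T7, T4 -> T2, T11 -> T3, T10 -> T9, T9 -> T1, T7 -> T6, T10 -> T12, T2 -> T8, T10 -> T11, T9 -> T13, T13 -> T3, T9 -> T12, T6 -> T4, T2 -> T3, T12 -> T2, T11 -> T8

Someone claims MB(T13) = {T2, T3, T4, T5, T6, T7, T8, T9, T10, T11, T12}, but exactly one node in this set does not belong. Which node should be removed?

A node's Markov blanket = Pa ∪ Ch ∪ (parents of Ch other than the node itself).
Pa(T13) = {T9}.
Ch(T13) = {T3, T8, T12}.
For each child, the remaining parents (spouses of T13):
  parents(T12) \ {T13} = {T6, T9, T10}.
  parents(T8) \ {T13} = {T2, T5, T7, T11}.
  T3 also has parents T2, T6, T9, T11.
MB(T13) = {T2, T3, T5, T6, T7, T8, T9, T10, T11, T12}.
T4 is neither a parent, child, nor co-parent of T13, so it does not belong.

T4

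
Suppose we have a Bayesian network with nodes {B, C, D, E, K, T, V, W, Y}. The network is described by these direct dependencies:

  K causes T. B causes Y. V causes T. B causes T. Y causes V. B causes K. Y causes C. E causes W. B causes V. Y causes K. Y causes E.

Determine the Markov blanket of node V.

A node's Markov blanket = Pa ∪ Ch ∪ (parents of Ch other than the node itself).
Ch(V) = {T}.
V's parents: B, Y.
Other parents of V's children:
  parents(T) \ {V} = {B, K}.
Taking the union gives {B, K, T, Y}.

{B, K, T, Y}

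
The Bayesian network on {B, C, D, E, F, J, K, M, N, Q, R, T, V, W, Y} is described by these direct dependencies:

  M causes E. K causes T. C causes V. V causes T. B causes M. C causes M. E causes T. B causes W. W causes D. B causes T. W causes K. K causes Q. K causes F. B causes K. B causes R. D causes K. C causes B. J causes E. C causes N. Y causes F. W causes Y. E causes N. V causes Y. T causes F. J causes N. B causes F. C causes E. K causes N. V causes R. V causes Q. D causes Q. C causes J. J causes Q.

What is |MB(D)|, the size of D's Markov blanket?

D's parents: W.
D's children: K, Q.
Co-parents of D (other parents of its children):
  parents(K) \ {D} = {B, W}.
  parents(Q) \ {D} = {J, K, V}.
MB(D) = {B, J, K, Q, V, W}, which has 6 nodes.

6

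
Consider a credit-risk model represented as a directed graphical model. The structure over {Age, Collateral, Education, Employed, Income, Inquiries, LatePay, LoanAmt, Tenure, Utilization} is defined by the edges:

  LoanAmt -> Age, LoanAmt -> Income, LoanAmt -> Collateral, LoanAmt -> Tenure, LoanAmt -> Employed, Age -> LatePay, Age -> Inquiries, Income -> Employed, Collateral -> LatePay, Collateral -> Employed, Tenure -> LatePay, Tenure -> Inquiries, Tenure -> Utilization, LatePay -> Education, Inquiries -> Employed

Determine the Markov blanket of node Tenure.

{Age, Collateral, Inquiries, LatePay, LoanAmt, Utilization}

Pa(Tenure) = {LoanAmt}.
Ch(Tenure) = {Inquiries, LatePay, Utilization}.
Co-parents of Tenure (other parents of its children):
  LatePay's other parents are Age, Collateral.
  Inquiries also has parent Age.
  Utilization has no other parent.
So the Markov blanket of Tenure is {Age, Collateral, Inquiries, LatePay, LoanAmt, Utilization}.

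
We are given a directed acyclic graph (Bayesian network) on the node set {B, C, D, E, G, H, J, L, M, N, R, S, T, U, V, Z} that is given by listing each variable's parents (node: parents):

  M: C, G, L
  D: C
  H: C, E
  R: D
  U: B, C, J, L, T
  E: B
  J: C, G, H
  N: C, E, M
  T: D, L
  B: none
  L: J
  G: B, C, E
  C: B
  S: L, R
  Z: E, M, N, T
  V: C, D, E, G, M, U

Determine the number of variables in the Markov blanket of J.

7

A node's Markov blanket = Pa ∪ Ch ∪ (parents of Ch other than the node itself).
J's parents: C, G, H.
J's children: L, U.
Parents of each child, excluding J:
  L: no additional parents.
  U also has parents B, C, L, T.
MB(J) = {B, C, G, H, L, T, U}, which has 7 nodes.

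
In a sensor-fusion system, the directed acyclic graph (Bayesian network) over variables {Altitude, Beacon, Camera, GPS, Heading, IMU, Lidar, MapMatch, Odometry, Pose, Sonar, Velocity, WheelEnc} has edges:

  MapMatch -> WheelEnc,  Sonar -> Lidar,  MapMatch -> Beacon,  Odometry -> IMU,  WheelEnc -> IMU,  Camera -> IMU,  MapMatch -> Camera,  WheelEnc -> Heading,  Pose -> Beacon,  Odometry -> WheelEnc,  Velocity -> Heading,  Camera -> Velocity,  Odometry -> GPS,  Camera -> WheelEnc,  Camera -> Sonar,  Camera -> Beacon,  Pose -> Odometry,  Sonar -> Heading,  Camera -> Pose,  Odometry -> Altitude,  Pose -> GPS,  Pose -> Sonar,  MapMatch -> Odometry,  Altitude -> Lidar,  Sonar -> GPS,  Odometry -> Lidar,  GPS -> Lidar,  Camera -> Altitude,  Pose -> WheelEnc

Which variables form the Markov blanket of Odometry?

Pa(Odometry) = {MapMatch, Pose}.
Children of Odometry: Altitude, GPS, IMU, Lidar, WheelEnc.
Co-parents of Odometry (other parents of its children):
  WheelEnc's other parents are Camera, MapMatch, Pose.
  GPS also has parents Pose, Sonar.
  IMU's other parents are Camera, WheelEnc.
  parents(Altitude) \ {Odometry} = {Camera}.
  Lidar's other parents are Altitude, GPS, Sonar.
Union: {MapMatch, Pose} ∪ {Altitude, GPS, IMU, Lidar, WheelEnc} ∪ {Altitude, Camera, GPS, MapMatch, Pose, Sonar, WheelEnc} = {Altitude, Camera, GPS, IMU, Lidar, MapMatch, Pose, Sonar, WheelEnc}.

{Altitude, Camera, GPS, IMU, Lidar, MapMatch, Pose, Sonar, WheelEnc}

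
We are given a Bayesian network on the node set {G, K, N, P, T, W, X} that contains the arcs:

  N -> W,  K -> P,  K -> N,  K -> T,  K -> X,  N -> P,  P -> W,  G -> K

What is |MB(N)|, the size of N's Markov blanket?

Recall MB(v) = parents ∪ children ∪ spouses, where spouses are the other parents of v's children.
Children of N: P, W.
N has parent K.
For each child, the remaining parents (spouses of N):
  P: K
  W: P
MB(N) = {K, P, W}, which has 3 nodes.

3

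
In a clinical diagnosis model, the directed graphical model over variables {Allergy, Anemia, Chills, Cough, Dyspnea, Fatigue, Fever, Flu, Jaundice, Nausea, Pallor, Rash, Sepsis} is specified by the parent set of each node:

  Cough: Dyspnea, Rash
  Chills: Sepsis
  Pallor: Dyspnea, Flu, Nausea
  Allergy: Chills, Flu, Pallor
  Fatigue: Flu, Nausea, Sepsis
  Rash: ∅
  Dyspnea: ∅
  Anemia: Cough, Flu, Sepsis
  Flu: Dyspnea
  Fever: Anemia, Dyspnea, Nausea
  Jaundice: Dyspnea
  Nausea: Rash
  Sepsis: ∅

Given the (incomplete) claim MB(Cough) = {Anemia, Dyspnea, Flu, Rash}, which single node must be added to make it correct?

Sepsis

Recall MB(v) = parents ∪ children ∪ spouses, where spouses are the other parents of v's children.
Cough has child Anemia.
Parents of Cough: Dyspnea, Rash.
Parents of each child, excluding Cough:
  Anemia: Flu, Sepsis
MB(Cough) = {Anemia, Dyspnea, Flu, Rash, Sepsis}.
Comparing with the claimed set, Sepsis is missing.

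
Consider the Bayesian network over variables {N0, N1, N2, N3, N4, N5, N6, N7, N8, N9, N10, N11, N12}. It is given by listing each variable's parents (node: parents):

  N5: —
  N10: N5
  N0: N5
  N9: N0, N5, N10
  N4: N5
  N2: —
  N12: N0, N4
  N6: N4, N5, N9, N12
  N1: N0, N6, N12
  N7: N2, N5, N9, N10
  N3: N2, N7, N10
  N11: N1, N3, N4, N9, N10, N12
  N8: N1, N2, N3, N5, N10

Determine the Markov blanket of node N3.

{N1, N2, N4, N5, N7, N8, N9, N10, N11, N12}

Ch(N3) = {N8, N11}.
N3's parents: N2, N7, N10.
Other parents of N3's children:
  N11's other parents are N1, N4, N9, N10, N12.
  parents(N8) \ {N3} = {N1, N2, N5, N10}.
Union: {N2, N7, N10} ∪ {N8, N11} ∪ {N1, N2, N4, N5, N9, N10, N12} = {N1, N2, N4, N5, N7, N8, N9, N10, N11, N12}.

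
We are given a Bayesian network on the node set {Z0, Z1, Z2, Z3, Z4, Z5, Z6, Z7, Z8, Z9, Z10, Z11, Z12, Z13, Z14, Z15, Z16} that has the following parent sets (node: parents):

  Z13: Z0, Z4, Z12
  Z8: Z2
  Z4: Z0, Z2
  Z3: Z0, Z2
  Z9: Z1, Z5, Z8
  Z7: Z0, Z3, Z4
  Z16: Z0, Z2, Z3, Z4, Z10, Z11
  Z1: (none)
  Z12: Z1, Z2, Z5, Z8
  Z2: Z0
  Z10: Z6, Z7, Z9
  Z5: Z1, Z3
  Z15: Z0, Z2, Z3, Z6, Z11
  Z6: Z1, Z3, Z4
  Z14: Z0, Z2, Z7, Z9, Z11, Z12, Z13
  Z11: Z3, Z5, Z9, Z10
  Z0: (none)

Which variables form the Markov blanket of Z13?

{Z0, Z2, Z4, Z7, Z9, Z11, Z12, Z14}

Z13's parents: Z0, Z4, Z12.
Z13 has child Z14.
Parents of each child, excluding Z13:
  Z14 also has parents Z0, Z2, Z7, Z9, Z11, Z12.
Union: {Z0, Z4, Z12} ∪ {Z14} ∪ {Z0, Z2, Z7, Z9, Z11, Z12} = {Z0, Z2, Z4, Z7, Z9, Z11, Z12, Z14}.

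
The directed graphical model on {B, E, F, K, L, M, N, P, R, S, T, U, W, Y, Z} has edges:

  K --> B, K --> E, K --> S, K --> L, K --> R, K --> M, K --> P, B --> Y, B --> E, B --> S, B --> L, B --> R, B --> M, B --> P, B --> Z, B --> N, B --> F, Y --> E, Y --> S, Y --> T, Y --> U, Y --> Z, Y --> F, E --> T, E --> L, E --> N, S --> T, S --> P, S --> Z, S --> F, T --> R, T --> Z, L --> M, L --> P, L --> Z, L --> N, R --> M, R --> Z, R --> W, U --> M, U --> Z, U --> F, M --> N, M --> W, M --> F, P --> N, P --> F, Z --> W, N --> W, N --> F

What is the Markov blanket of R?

{B, K, L, M, N, S, T, U, W, Y, Z}

By definition, MB(R) is built from R's parents, R's children, and the co-parents of R.
R has children M, W, Z.
R's parents: B, K, T.
For each child, the remaining parents (spouses of R):
  M: B, K, L, U
  Z: B, L, S, T, U, Y
  W: M, N, Z
Union: {B, K, T} ∪ {M, W, Z} ∪ {B, K, L, M, N, S, T, U, Y, Z} = {B, K, L, M, N, S, T, U, W, Y, Z}.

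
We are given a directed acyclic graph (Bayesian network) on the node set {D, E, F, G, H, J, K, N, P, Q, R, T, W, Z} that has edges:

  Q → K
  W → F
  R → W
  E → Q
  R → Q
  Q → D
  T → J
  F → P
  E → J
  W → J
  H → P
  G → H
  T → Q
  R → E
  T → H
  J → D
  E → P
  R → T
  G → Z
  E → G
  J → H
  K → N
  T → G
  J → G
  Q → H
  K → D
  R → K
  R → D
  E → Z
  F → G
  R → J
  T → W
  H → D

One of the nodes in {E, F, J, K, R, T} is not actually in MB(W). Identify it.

K

W has parents R, T.
W has children F, J.
Co-parents of W (other parents of its children):
  F has no other parent.
  parents(J) \ {W} = {E, R, T}.
MB(W) = {E, F, J, R, T}.
K is neither a parent, child, nor co-parent of W, so it does not belong.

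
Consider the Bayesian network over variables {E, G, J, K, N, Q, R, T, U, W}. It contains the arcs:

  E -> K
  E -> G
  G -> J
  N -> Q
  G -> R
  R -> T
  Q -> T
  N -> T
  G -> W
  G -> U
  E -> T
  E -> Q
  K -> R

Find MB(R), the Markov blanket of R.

{E, G, K, N, Q, T}

By definition, MB(R) is built from R's parents, R's children, and the co-parents of R.
Parents of R: G, K.
R has child T.
Parents of each child, excluding R:
  T also has parents E, N, Q.
MB(R) = {E, G, K, N, Q, T}.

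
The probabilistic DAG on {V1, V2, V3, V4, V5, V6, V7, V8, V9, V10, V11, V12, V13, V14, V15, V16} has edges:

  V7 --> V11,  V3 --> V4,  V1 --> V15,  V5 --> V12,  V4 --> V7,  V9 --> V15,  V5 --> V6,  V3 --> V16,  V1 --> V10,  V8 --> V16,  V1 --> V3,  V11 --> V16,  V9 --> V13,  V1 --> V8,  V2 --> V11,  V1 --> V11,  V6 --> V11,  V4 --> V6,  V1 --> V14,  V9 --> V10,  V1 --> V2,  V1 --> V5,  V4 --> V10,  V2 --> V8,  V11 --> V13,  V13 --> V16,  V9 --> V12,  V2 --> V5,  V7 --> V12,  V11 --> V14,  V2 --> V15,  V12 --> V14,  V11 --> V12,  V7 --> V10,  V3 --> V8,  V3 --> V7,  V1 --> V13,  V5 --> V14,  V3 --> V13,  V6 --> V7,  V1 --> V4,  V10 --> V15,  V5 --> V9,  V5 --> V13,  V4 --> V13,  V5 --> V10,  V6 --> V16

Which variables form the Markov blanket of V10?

{V1, V2, V4, V5, V7, V9, V15}

By definition, MB(V10) is built from V10's parents, V10's children, and the co-parents of V10.
V10 has parents V1, V4, V5, V7, V9.
V10 has child V15.
Co-parents of V10 (other parents of its children):
  V15: V1, V2, V9
MB(V10) = {V1, V2, V4, V5, V7, V9, V15}.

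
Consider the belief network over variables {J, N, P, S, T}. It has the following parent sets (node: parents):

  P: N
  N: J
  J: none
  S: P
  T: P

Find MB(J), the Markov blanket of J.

{N}

Recall MB(v) = parents ∪ children ∪ spouses, where spouses are the other parents of v's children.
Pa(J) = {}.
J has child N.
Co-parents of J (other parents of its children):
  N has no other parent.
MB(J) = {N}.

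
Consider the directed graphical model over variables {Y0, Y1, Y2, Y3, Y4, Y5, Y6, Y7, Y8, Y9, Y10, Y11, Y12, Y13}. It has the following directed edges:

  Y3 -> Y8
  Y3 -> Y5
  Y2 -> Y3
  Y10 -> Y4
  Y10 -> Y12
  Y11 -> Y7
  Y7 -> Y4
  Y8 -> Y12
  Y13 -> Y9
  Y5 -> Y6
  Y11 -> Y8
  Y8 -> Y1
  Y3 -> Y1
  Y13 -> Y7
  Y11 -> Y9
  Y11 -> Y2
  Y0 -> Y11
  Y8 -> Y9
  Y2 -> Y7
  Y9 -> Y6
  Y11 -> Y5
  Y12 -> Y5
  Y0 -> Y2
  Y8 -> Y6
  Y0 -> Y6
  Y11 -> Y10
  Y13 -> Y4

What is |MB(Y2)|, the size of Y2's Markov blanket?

By definition, MB(Y2) is built from Y2's parents, Y2's children, and the co-parents of Y2.
Pa(Y2) = {Y0, Y11}.
Ch(Y2) = {Y3, Y7}.
Other parents of Y2's children:
  Y3 has no other parent.
  Y7 also has parents Y11, Y13.
MB(Y2) = {Y0, Y3, Y7, Y11, Y13}, which has 5 nodes.

5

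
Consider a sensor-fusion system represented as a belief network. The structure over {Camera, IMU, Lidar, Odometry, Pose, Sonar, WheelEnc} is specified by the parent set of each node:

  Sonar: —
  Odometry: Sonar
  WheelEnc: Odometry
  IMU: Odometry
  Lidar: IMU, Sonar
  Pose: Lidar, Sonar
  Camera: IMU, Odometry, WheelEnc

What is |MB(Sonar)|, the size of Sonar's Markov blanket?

By definition, MB(Sonar) is built from Sonar's parents, Sonar's children, and the co-parents of Sonar.
Sonar has no parents.
Ch(Sonar) = {Lidar, Odometry, Pose}.
Parents of each child, excluding Sonar:
  Odometry: —
  Lidar: IMU
  Pose: Lidar
MB(Sonar) = {IMU, Lidar, Odometry, Pose}, which has 4 nodes.

4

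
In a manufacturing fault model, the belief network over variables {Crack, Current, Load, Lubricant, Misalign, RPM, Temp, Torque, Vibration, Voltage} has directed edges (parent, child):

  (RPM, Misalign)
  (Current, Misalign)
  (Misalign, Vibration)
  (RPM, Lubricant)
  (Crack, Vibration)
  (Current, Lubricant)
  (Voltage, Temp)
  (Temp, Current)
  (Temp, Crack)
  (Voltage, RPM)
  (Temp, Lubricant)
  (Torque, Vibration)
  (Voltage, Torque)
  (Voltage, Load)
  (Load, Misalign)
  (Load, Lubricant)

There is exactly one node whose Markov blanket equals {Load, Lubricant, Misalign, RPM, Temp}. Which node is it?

The target node must have every member of {Load, Lubricant, Misalign, RPM, Temp} as a parent, child, or co-parent, and no others.
Parents of Current: Temp; children: Lubricant, Misalign; co-parents: Load, RPM, Temp.
These exactly cover the given set, so the node is Current.

Current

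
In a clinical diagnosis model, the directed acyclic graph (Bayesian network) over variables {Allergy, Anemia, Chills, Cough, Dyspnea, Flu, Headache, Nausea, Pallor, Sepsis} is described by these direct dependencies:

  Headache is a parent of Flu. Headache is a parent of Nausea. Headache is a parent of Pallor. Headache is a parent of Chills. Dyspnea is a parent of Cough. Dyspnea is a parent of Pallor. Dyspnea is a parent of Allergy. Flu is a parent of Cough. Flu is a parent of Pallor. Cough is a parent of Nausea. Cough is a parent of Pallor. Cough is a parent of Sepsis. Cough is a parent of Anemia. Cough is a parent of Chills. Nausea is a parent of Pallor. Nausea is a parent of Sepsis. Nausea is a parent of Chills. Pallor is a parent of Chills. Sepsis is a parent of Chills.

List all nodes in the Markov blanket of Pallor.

{Chills, Cough, Dyspnea, Flu, Headache, Nausea, Sepsis}

Pallor has child Chills.
Pallor's parents: Cough, Dyspnea, Flu, Headache, Nausea.
Co-parents of Pallor (other parents of its children):
  Chills: Cough, Headache, Nausea, Sepsis
Union: {Cough, Dyspnea, Flu, Headache, Nausea} ∪ {Chills} ∪ {Cough, Headache, Nausea, Sepsis} = {Chills, Cough, Dyspnea, Flu, Headache, Nausea, Sepsis}.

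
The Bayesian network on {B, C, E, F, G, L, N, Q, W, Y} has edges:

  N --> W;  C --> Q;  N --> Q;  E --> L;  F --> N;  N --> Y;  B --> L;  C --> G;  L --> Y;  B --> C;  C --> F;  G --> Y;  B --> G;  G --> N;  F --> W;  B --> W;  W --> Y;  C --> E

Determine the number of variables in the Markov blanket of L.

6

Recall MB(v) = parents ∪ children ∪ spouses, where spouses are the other parents of v's children.
Pa(L) = {B, E}.
Ch(L) = {Y}.
For each child, the remaining parents (spouses of L):
  Y also has parents G, N, W.
MB(L) = {B, E, G, N, W, Y}, which has 6 nodes.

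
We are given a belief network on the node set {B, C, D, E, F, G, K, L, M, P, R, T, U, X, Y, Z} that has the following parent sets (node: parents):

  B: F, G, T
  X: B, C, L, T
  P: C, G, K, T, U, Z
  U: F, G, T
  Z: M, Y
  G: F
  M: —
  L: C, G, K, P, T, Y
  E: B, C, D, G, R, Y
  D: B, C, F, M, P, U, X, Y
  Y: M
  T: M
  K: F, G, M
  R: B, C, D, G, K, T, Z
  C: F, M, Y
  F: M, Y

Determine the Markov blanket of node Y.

{B, C, D, E, F, G, K, L, M, P, R, T, U, X, Z}

Ch(Y) = {C, D, E, F, L, Z}.
Pa(Y) = {M}.
Co-parents of Y (other parents of its children):
  F's other parent is M.
  Z also has parent M.
  C's other parents are F, M.
  L's other parents are C, G, K, P, T.
  D's other parents are B, C, F, M, P, U, X.
  parents(E) \ {Y} = {B, C, D, G, R}.
MB(Y) = {B, C, D, E, F, G, K, L, M, P, R, T, U, X, Z}.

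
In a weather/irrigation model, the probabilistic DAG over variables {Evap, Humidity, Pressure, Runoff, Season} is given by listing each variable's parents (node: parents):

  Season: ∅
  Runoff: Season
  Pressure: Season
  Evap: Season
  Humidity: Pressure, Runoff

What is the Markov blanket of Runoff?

{Humidity, Pressure, Season}

A node's Markov blanket = Pa ∪ Ch ∪ (parents of Ch other than the node itself).
Parents of Runoff: Season.
Ch(Runoff) = {Humidity}.
Co-parents of Runoff (other parents of its children):
  Humidity: Pressure
Taking the union gives {Humidity, Pressure, Season}.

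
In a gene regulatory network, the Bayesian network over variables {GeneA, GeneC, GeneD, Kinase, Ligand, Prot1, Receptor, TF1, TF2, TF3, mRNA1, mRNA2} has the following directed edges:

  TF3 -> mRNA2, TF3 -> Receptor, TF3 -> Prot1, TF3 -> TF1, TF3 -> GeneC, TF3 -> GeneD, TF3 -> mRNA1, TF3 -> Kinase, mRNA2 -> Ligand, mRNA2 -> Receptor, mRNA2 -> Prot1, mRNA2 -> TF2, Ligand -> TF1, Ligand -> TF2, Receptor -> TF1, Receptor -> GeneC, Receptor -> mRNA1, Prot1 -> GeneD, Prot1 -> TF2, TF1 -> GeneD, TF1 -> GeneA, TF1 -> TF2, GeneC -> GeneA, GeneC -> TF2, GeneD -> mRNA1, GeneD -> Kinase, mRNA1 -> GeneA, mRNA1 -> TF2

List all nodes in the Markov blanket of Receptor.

Pa(Receptor) = {TF3, mRNA2}.
Receptor has children GeneC, TF1, mRNA1.
Parents of each child, excluding Receptor:
  TF1: Ligand, TF3
  GeneC: TF3
  mRNA1: GeneD, TF3
Taking the union gives {GeneC, GeneD, Ligand, TF1, TF3, mRNA1, mRNA2}.

{GeneC, GeneD, Ligand, TF1, TF3, mRNA1, mRNA2}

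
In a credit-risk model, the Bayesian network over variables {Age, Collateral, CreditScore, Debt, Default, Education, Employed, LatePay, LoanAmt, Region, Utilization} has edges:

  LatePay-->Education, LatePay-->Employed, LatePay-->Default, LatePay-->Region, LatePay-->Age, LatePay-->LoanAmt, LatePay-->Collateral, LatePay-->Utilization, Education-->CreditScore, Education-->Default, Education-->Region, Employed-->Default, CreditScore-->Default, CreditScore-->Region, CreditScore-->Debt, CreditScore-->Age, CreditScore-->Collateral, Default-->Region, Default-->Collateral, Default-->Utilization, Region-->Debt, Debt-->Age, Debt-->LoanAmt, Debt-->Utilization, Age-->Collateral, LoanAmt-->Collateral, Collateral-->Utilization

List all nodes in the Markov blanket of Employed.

By definition, MB(Employed) is built from Employed's parents, Employed's children, and the co-parents of Employed.
Parents of Employed: LatePay.
Children of Employed: Default.
Co-parents of Employed (other parents of its children):
  Default also has parents CreditScore, Education, LatePay.
Union: {LatePay} ∪ {Default} ∪ {CreditScore, Education, LatePay} = {CreditScore, Default, Education, LatePay}.

{CreditScore, Default, Education, LatePay}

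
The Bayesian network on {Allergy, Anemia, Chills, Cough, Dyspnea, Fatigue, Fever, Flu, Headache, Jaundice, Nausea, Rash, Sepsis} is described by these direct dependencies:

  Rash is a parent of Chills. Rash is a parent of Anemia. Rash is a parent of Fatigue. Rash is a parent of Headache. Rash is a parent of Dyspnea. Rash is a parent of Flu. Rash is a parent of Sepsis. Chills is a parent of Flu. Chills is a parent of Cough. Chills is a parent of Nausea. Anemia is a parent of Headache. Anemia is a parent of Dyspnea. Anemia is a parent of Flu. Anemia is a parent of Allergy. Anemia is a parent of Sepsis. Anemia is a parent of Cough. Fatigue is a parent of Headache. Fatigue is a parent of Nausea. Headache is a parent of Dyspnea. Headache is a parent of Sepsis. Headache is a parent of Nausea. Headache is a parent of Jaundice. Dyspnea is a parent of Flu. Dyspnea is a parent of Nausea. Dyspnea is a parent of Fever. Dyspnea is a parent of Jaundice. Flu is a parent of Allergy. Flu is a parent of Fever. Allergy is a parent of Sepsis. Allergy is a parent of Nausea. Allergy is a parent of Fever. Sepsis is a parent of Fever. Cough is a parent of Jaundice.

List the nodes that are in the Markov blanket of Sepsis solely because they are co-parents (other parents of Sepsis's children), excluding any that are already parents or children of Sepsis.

{Dyspnea, Flu}

Children of Sepsis: Fever.
  Fever's other parents are Allergy, Dyspnea, Flu.
Excluding nodes already adjacent to Sepsis (Allergy, Anemia, Fever, Headache, Rash), the co-parent-only contribution is {Dyspnea, Flu}.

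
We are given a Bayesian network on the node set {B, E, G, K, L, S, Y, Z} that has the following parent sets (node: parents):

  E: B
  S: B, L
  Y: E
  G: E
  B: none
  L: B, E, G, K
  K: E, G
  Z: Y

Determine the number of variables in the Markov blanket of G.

By definition, MB(G) is built from G's parents, G's children, and the co-parents of G.
G's parents: E.
G has children K, L.
Co-parents of G (other parents of its children):
  K: E
  L: B, E, K
MB(G) = {B, E, K, L}, which has 4 nodes.

4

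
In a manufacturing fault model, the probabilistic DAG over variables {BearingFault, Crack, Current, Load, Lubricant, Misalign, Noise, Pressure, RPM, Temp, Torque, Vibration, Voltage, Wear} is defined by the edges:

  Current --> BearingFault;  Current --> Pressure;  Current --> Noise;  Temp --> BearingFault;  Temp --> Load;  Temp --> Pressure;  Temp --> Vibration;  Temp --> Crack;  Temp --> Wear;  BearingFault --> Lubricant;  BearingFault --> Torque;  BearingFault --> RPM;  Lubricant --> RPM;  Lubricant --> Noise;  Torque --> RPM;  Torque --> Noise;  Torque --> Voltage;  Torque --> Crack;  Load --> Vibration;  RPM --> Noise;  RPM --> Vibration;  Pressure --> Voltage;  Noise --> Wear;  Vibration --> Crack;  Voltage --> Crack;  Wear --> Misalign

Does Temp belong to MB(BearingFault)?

Yes

Temp is a parent of BearingFault.
So Temp ∈ MB(BearingFault).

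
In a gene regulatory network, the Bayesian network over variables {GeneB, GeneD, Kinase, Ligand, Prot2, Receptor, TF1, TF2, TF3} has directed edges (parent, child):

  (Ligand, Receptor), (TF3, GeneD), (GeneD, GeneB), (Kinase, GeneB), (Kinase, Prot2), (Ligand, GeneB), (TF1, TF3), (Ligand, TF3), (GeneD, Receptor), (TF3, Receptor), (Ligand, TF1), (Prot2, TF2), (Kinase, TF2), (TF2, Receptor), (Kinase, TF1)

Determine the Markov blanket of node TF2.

{GeneD, Kinase, Ligand, Prot2, Receptor, TF3}

TF2's parents: Kinase, Prot2.
TF2's children: Receptor.
Co-parents of TF2 (other parents of its children):
  Receptor: GeneD, Ligand, TF3
MB(TF2) = {GeneD, Kinase, Ligand, Prot2, Receptor, TF3}.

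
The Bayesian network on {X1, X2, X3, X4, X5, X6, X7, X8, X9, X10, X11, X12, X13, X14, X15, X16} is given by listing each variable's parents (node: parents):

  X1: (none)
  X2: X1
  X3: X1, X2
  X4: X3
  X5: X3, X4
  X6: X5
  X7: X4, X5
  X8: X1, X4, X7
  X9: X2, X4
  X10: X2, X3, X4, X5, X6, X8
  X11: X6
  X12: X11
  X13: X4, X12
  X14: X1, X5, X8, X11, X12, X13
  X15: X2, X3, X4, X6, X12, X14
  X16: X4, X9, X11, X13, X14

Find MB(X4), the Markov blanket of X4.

The Markov blanket of a node is its parents, its children, and the other parents of its children.
X4's parents: X3.
X4's children: X5, X7, X8, X9, X10, X13, X15, X16.
Parents of each child, excluding X4:
  X5 also has parent X3.
  X7 also has parent X5.
  X8 also has parents X1, X7.
  X9 also has parent X2.
  X10 also has parents X2, X3, X5, X6, X8.
  X13's other parent is X12.
  parents(X15) \ {X4} = {X2, X3, X6, X12, X14}.
  X16's other parents are X9, X11, X13, X14.
So the Markov blanket of X4 is {X1, X2, X3, X5, X6, X7, X8, X9, X10, X11, X12, X13, X14, X15, X16}.

{X1, X2, X3, X5, X6, X7, X8, X9, X10, X11, X12, X13, X14, X15, X16}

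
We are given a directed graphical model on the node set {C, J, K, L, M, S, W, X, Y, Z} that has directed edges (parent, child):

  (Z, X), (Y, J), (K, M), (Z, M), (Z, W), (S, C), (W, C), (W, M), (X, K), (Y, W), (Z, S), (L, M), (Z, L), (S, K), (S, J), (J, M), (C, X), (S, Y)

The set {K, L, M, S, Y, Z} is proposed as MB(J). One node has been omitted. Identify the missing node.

W

J has child M.
J has parents S, Y.
Parents of each child, excluding J:
  M also has parents K, L, W, Z.
MB(J) = {K, L, M, S, W, Y, Z}.
Comparing with the claimed set, W is missing.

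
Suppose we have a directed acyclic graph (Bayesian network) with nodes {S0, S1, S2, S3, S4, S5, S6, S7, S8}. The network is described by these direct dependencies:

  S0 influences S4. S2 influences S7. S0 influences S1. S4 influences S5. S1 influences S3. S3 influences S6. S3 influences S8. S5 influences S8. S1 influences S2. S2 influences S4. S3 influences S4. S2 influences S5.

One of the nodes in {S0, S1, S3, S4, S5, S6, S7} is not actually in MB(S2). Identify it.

Parents of S2: S1.
Ch(S2) = {S4, S5, S7}.
Co-parents of S2 (other parents of its children):
  S4 also has parents S0, S3.
  S5 also has parent S4.
  S7 has no other parent.
MB(S2) = {S0, S1, S3, S4, S5, S7}.
S6 is neither a parent, child, nor co-parent of S2, so it does not belong.

S6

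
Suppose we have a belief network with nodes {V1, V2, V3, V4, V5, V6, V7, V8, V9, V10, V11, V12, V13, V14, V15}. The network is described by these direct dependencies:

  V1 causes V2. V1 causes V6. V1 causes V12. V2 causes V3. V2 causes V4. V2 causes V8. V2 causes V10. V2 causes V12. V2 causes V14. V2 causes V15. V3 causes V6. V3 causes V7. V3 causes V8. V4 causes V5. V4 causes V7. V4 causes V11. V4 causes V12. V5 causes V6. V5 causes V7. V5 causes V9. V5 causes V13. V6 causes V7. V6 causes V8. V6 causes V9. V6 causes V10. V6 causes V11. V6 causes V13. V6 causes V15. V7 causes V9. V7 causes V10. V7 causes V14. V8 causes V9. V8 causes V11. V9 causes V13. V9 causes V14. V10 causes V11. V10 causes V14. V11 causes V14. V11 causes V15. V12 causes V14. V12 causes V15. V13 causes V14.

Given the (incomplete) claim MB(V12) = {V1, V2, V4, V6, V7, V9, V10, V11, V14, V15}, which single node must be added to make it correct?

By definition, MB(V12) is built from V12's parents, V12's children, and the co-parents of V12.
V12 has parents V1, V2, V4.
V12's children: V14, V15.
Other parents of V12's children:
  V14's other parents are V2, V7, V9, V10, V11, V13.
  parents(V15) \ {V12} = {V2, V6, V11}.
MB(V12) = {V1, V2, V4, V6, V7, V9, V10, V11, V13, V14, V15}.
Comparing with the claimed set, V13 is missing.

V13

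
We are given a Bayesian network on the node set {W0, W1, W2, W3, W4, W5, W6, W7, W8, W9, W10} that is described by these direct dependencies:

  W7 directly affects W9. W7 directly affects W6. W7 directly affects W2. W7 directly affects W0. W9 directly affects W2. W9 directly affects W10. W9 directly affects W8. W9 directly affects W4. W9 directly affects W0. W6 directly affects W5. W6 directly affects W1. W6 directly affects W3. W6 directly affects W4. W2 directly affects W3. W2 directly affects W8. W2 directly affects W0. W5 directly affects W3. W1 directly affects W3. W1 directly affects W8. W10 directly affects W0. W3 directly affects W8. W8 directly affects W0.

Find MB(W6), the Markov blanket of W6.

{W1, W2, W3, W4, W5, W7, W9}

Pa(W6) = {W7}.
W6 has children W1, W3, W4, W5.
Other parents of W6's children:
  W5: —
  W1: —
  W3: W1, W2, W5
  W4: W9
MB(W6) = {W1, W2, W3, W4, W5, W7, W9}.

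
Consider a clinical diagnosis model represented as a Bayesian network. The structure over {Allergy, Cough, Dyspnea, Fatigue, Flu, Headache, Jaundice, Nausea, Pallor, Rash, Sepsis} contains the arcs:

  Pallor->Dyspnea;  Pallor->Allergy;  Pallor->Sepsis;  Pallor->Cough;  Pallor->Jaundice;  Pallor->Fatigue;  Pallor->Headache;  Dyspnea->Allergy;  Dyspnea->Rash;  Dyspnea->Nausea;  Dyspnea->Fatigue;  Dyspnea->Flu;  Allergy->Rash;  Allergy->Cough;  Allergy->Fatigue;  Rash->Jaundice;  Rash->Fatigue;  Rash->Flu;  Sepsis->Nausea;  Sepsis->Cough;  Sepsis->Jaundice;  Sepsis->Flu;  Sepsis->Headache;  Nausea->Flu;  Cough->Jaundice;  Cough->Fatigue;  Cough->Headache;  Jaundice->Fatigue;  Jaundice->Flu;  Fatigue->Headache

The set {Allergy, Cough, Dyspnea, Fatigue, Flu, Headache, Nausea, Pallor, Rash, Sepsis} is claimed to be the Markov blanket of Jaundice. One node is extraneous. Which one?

Headache

Jaundice's parents: Cough, Pallor, Rash, Sepsis.
Children of Jaundice: Fatigue, Flu.
Parents of each child, excluding Jaundice:
  Fatigue's other parents are Allergy, Cough, Dyspnea, Pallor, Rash.
  parents(Flu) \ {Jaundice} = {Dyspnea, Nausea, Rash, Sepsis}.
MB(Jaundice) = {Allergy, Cough, Dyspnea, Fatigue, Flu, Nausea, Pallor, Rash, Sepsis}.
Headache is neither a parent, child, nor co-parent of Jaundice, so it does not belong.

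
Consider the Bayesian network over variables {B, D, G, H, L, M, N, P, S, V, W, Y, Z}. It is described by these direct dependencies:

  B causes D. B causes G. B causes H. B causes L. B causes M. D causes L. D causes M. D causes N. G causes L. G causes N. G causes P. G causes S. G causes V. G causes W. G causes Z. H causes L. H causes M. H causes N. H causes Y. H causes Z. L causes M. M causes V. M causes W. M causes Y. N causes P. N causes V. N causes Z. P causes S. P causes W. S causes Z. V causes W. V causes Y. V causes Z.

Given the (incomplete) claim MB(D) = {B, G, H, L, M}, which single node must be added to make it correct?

D's parents: B.
Children of D: L, M, N.
Other parents of D's children:
  L: B, G, H
  M: B, H, L
  N: G, H
MB(D) = {B, G, H, L, M, N}.
Comparing with the claimed set, N is missing.

N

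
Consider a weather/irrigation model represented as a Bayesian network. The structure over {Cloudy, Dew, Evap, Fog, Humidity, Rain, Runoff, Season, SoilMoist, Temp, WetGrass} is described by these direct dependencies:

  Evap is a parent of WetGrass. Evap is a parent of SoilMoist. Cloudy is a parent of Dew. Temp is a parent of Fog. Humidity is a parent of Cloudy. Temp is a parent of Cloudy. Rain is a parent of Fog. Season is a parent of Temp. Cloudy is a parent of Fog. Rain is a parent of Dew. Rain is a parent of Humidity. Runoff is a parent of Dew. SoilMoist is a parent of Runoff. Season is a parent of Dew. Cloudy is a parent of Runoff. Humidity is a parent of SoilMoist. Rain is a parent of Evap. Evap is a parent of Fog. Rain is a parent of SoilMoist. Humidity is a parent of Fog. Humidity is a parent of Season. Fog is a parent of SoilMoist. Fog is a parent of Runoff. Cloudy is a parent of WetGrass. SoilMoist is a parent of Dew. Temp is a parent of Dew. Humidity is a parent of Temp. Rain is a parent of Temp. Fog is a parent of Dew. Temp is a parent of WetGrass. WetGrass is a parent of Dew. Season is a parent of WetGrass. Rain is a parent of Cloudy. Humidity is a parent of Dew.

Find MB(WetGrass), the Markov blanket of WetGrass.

{Cloudy, Dew, Evap, Fog, Humidity, Rain, Runoff, Season, SoilMoist, Temp}

A node's Markov blanket = Pa ∪ Ch ∪ (parents of Ch other than the node itself).
Ch(WetGrass) = {Dew}.
WetGrass's parents: Cloudy, Evap, Season, Temp.
Parents of each child, excluding WetGrass:
  Dew: Cloudy, Fog, Humidity, Rain, Runoff, Season, SoilMoist, Temp
Taking the union gives {Cloudy, Dew, Evap, Fog, Humidity, Rain, Runoff, Season, SoilMoist, Temp}.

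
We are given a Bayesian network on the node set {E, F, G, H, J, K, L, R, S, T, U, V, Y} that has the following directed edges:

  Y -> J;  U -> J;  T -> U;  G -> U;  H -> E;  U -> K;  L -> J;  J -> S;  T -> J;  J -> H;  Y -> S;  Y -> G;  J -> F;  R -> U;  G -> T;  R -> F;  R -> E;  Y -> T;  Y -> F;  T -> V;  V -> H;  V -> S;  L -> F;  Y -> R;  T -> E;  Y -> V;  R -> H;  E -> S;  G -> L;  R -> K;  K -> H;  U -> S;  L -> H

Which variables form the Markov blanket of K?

K has child H.
Pa(K) = {R, U}.
For each child, the remaining parents (spouses of K):
  H's other parents are J, L, R, V.
MB(K) = {H, J, L, R, U, V}.

{H, J, L, R, U, V}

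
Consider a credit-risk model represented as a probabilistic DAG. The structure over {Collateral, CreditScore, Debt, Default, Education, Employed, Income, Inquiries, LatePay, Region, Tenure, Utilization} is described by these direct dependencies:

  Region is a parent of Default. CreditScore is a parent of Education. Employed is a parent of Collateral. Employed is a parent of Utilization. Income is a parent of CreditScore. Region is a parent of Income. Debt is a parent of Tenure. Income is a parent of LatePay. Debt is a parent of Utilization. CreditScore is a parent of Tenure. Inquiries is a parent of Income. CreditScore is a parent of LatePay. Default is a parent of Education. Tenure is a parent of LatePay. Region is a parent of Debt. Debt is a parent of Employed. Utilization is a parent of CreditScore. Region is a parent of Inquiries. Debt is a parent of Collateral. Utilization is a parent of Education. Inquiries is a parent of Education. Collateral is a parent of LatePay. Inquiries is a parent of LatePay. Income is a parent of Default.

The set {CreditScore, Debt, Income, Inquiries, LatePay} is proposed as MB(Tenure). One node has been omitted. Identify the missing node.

Collateral

A node's Markov blanket = Pa ∪ Ch ∪ (parents of Ch other than the node itself).
Tenure has parents CreditScore, Debt.
Tenure has child LatePay.
Co-parents of Tenure (other parents of its children):
  LatePay also has parents Collateral, CreditScore, Income, Inquiries.
MB(Tenure) = {Collateral, CreditScore, Debt, Income, Inquiries, LatePay}.
Comparing with the claimed set, Collateral is missing.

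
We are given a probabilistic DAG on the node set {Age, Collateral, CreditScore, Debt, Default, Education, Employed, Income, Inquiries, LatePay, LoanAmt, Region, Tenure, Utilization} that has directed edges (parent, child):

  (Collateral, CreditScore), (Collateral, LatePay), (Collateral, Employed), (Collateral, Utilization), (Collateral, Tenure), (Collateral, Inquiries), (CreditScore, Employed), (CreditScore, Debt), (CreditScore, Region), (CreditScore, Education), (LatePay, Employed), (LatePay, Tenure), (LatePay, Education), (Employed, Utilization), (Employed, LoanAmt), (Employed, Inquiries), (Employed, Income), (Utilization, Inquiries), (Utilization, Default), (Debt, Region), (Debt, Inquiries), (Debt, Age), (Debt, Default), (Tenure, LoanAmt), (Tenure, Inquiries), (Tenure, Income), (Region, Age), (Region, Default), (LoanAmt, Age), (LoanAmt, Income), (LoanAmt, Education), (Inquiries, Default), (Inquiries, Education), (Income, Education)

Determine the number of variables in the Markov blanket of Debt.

Recall MB(v) = parents ∪ children ∪ spouses, where spouses are the other parents of v's children.
Debt has parent CreditScore.
Debt has children Age, Default, Inquiries, Region.
Other parents of Debt's children:
  Region: CreditScore
  Inquiries: Collateral, Employed, Tenure, Utilization
  Age: LoanAmt, Region
  Default: Inquiries, Region, Utilization
MB(Debt) = {Age, Collateral, CreditScore, Default, Employed, Inquiries, LoanAmt, Region, Tenure, Utilization}, which has 10 nodes.

10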